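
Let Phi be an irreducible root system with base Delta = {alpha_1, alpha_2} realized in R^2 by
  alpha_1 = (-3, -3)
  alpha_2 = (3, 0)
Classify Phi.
type B_2

Compute the Cartan integers a_ij = 2(alpha_i, alpha_j)/(alpha_j, alpha_j); the resulting 2x2 Cartan matrix is
[[2, -2], [-1, 2]].
The roots have two lengths (squared-length ratio 2:1); the short ones are alpha_{2}. The associated Dynkin diagram is a chain of 2 nodes with a double edge at one end; the terminal node there is the unique short simple root (B_2), so the type is B_2 (the algebra so(5)).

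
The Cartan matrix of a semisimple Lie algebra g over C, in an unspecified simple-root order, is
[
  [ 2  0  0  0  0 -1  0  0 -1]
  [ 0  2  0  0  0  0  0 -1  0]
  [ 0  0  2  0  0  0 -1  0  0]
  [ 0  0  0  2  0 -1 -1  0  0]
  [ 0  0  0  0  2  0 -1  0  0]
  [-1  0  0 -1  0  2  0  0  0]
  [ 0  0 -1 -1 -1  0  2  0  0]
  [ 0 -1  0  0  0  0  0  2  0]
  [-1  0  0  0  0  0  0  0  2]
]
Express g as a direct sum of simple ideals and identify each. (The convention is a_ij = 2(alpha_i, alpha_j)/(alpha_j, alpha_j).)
A_2 (sl(3)) + D_7 (so(14))

The diagram associated to this matrix has two connected components: the simple roots {alpha_2, alpha_8} form a chain of 2 nodes with single edges (A_2), and {alpha_1, alpha_3, alpha_4, alpha_5, alpha_6, alpha_7, alpha_9} form a chain of 5 nodes with a fork of two nodes at one end (D_7). A semisimple Lie algebra decomposes uniquely as the direct sum of simple ideals, one per connected component of its Dynkin diagram, so g ≅ A_2 ⊕ D_7 (dimension 8 + 91 = 99).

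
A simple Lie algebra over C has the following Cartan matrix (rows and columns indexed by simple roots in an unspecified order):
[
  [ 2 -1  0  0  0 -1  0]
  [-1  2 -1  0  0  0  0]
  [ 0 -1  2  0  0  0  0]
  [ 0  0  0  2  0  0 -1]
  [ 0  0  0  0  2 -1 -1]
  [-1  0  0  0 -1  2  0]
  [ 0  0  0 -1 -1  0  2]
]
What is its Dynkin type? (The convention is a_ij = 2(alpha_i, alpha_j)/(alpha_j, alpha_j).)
A_7

The matrix has rank 7 with 2's on the diagonal. Reading the off-diagonal entries as Dynkin edges (a single edge where a_ij = a_ji = -1; a double or triple edge where a_ij * a_ji = 2 or 3), the diagram is a chain of 7 nodes with single edges (A_7). One simple-root ordering that puts it in standard form is (alpha_3, alpha_2, alpha_1, alpha_6, alpha_5, alpha_7, alpha_4). So the algebra is type A_7, i.e. sl(8).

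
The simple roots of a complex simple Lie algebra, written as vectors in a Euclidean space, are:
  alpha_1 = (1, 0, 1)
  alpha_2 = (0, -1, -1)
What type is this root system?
Compute the Cartan integers a_ij = 2(alpha_i, alpha_j)/(alpha_j, alpha_j); the resulting 2x2 Cartan matrix is
[[2, -1], [-1, 2]].
All simple roots have the same length, so the diagram is simply laced. The associated Dynkin diagram is a chain of 2 nodes with single edges (A_2), so the type is A_2 (the algebra sl(3)).

A_2 (sl(3))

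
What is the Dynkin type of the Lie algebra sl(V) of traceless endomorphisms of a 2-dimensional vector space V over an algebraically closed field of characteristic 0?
type A_1

This is sl(2), which has dimension 2^2 - 1 = 3 and rank 2 - 1 = 1 (a Cartan subalgebra is the diagonal traceless matrices). In the classification of classical Lie algebras, the special linear algebra sl(n+1) has type A_n; here n = 1, so the Dynkin diagram is a chain of 1 nodes with single edges (A_1). Hence the type is A_1.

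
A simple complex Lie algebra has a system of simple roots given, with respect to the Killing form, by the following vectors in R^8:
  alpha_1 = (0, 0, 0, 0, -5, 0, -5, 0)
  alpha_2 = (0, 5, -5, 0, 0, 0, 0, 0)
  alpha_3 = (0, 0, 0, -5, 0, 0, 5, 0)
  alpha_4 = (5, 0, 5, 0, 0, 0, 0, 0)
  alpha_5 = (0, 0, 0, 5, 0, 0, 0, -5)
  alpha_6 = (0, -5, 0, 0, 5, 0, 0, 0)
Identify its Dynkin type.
Compute the Cartan integers a_ij = 2(alpha_i, alpha_j)/(alpha_j, alpha_j); the resulting 6x6 Cartan matrix is
[[2, 0, -1, 0, 0, -1], [0, 2, 0, -1, 0, -1], [-1, 0, 2, 0, -1, 0], [0, -1, 0, 2, 0, 0], [0, 0, -1, 0, 2, 0], [-1, -1, 0, 0, 0, 2]].
All simple roots have the same length, so the diagram is simply laced. The associated Dynkin diagram is a chain of 6 nodes with single edges (A_6), so the type is A_6 (the algebra sl(7)).

A_6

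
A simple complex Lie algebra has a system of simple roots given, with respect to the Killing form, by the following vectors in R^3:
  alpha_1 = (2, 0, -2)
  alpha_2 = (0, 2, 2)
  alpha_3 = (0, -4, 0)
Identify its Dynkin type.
Compute the Cartan integers a_ij = 2(alpha_i, alpha_j)/(alpha_j, alpha_j); the resulting 3x3 Cartan matrix is
[[2, -1, 0], [-1, 2, -1], [0, -2, 2]].
The roots have two lengths (squared-length ratio 2:1); the short ones are alpha_{1,2}. The associated Dynkin diagram is a chain of 3 nodes with a double edge at one end; the terminal node there is the unique long simple root (C_3), so the type is C_3 (the algebra sp(6)).

C3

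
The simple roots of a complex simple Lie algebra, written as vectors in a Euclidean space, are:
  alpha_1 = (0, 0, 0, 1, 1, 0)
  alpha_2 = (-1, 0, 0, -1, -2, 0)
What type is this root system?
Compute the Cartan integers a_ij = 2(alpha_i, alpha_j)/(alpha_j, alpha_j); the resulting 2x2 Cartan matrix is
[[2, -1], [-3, 2]].
The roots have two lengths (squared-length ratio 3:1); the short ones are alpha_{1}. The associated Dynkin diagram is two nodes joined by a triple edge (G_2), so the type is G_2.

G2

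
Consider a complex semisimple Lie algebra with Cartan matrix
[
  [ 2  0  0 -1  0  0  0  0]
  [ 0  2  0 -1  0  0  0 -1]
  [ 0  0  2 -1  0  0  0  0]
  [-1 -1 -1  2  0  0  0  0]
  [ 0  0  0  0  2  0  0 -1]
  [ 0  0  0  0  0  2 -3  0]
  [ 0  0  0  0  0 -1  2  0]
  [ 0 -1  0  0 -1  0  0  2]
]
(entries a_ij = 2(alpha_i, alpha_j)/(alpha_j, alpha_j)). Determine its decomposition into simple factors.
The diagram associated to this matrix has two connected components: the simple roots {alpha_1, alpha_2, alpha_3, alpha_4, alpha_5, alpha_8} form a chain of 4 nodes with a fork of two nodes at one end (D_6), and {alpha_6, alpha_7} form two nodes joined by a triple edge (G_2). A semisimple Lie algebra decomposes uniquely as the direct sum of simple ideals, one per connected component of its Dynkin diagram, so g ≅ D_6 ⊕ G_2 (dimension 66 + 14 = 80).

D_6 ⊕ G_2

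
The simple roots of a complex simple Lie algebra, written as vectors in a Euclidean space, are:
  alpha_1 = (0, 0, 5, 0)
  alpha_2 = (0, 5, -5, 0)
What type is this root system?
Compute the Cartan integers a_ij = 2(alpha_i, alpha_j)/(alpha_j, alpha_j); the resulting 2x2 Cartan matrix is
[[2, -1], [-2, 2]].
The roots have two lengths (squared-length ratio 2:1); the short ones are alpha_{1}. The associated Dynkin diagram is a chain of 2 nodes with a double edge at one end; the terminal node there is the unique short simple root (B_2), so the type is B_2 (the algebra so(5)).

B_2 (so(5))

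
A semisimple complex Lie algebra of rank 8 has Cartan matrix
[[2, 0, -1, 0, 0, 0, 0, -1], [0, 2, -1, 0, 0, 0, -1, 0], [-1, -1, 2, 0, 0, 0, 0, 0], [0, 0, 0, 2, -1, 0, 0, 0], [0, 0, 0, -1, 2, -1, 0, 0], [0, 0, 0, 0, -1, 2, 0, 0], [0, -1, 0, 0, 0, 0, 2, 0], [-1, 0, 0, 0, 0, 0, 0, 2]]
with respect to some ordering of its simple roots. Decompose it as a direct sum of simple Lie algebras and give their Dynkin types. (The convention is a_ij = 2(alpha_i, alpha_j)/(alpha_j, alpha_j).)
A3 + A5

The diagram associated to this matrix has two connected components: the simple roots {alpha_4, alpha_5, alpha_6} form a chain of 3 nodes with single edges (A_3), and {alpha_1, alpha_2, alpha_3, alpha_7, alpha_8} form a chain of 5 nodes with single edges (A_5). A semisimple Lie algebra decomposes uniquely as the direct sum of simple ideals, one per connected component of its Dynkin diagram, so g ≅ A_3 ⊕ A_5 (dimension 15 + 35 = 50).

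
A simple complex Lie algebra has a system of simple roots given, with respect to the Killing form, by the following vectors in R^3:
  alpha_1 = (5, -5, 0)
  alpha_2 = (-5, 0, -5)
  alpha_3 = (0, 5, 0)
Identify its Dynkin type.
Compute the Cartan integers a_ij = 2(alpha_i, alpha_j)/(alpha_j, alpha_j); the resulting 3x3 Cartan matrix is
[[2, -1, -2], [-1, 2, 0], [-1, 0, 2]].
The roots have two lengths (squared-length ratio 2:1); the short ones are alpha_{3}. The associated Dynkin diagram is a chain of 3 nodes with a double edge at one end; the terminal node there is the unique short simple root (B_3), so the type is B_3 (the algebra so(7)).

B3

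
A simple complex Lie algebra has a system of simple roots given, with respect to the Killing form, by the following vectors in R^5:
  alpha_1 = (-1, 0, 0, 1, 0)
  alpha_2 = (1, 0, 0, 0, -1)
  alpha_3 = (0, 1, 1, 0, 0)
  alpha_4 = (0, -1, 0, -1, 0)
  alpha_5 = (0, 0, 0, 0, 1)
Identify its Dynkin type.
B5

Compute the Cartan integers a_ij = 2(alpha_i, alpha_j)/(alpha_j, alpha_j); the resulting 5x5 Cartan matrix is
[[2, -1, 0, -1, 0], [-1, 2, 0, 0, -2], [0, 0, 2, -1, 0], [-1, 0, -1, 2, 0], [0, -1, 0, 0, 2]].
The roots have two lengths (squared-length ratio 2:1); the short ones are alpha_{5}. The associated Dynkin diagram is a chain of 5 nodes with a double edge at one end; the terminal node there is the unique short simple root (B_5), so the type is B_5 (the algebra so(11)).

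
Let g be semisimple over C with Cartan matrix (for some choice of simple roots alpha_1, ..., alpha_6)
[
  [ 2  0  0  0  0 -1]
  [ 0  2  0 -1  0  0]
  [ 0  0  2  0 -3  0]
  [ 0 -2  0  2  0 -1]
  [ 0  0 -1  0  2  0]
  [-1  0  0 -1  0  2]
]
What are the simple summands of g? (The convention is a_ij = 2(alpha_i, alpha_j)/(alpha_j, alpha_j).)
type B_4 ⊕ type G_2

The diagram associated to this matrix has two connected components: the simple roots {alpha_1, alpha_2, alpha_4, alpha_6} form a chain of 4 nodes with a double edge at one end; the terminal node there is the unique short simple root (B_4), and {alpha_3, alpha_5} form two nodes joined by a triple edge (G_2). A semisimple Lie algebra decomposes uniquely as the direct sum of simple ideals, one per connected component of its Dynkin diagram, so g ≅ B_4 ⊕ G_2 (dimension 36 + 14 = 50).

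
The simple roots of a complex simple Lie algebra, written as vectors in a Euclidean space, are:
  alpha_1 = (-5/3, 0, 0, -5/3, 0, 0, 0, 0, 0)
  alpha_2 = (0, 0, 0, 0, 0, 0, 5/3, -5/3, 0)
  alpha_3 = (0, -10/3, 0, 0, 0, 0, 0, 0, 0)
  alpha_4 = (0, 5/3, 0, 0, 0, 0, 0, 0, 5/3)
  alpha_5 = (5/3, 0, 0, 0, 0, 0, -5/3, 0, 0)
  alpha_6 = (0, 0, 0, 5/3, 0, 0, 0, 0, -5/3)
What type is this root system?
Compute the Cartan integers a_ij = 2(alpha_i, alpha_j)/(alpha_j, alpha_j); the resulting 6x6 Cartan matrix is
[[2, 0, 0, 0, -1, -1], [0, 2, 0, 0, -1, 0], [0, 0, 2, -2, 0, 0], [0, 0, -1, 2, 0, -1], [-1, -1, 0, 0, 2, 0], [-1, 0, 0, -1, 0, 2]].
The roots have two lengths (squared-length ratio 2:1); the short ones are alpha_{1,2,4,5,6}. The associated Dynkin diagram is a chain of 6 nodes with a double edge at one end; the terminal node there is the unique long simple root (C_6), so the type is C_6 (the algebra sp(12)).

type C_6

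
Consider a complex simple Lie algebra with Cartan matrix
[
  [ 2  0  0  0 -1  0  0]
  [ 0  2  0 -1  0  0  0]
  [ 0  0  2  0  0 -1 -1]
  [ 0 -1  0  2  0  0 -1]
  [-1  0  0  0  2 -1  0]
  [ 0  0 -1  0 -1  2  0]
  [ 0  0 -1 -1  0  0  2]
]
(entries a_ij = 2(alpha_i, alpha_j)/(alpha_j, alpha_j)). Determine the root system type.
The matrix has rank 7 with 2's on the diagonal. Reading the off-diagonal entries as Dynkin edges (a single edge where a_ij = a_ji = -1; a double or triple edge where a_ij * a_ji = 2 or 3), the diagram is a chain of 7 nodes with single edges (A_7). One simple-root ordering that puts it in standard form is (alpha_1, alpha_5, alpha_6, alpha_3, alpha_7, alpha_4, alpha_2). So the algebra is type A_7, i.e. sl(8).

A_7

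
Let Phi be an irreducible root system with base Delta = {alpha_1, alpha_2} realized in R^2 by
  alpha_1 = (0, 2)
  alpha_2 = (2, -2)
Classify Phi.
Compute the Cartan integers a_ij = 2(alpha_i, alpha_j)/(alpha_j, alpha_j); the resulting 2x2 Cartan matrix is
[[2, -1], [-2, 2]].
The roots have two lengths (squared-length ratio 2:1); the short ones are alpha_{1}. The associated Dynkin diagram is a chain of 2 nodes with a double edge at one end; the terminal node there is the unique short simple root (B_2), so the type is B_2 (the algebra so(5)).

B2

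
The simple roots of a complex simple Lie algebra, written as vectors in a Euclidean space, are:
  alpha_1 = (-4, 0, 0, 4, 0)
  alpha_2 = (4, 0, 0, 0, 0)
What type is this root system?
B_2

Compute the Cartan integers a_ij = 2(alpha_i, alpha_j)/(alpha_j, alpha_j); the resulting 2x2 Cartan matrix is
[[2, -2], [-1, 2]].
The roots have two lengths (squared-length ratio 2:1); the short ones are alpha_{2}. The associated Dynkin diagram is a chain of 2 nodes with a double edge at one end; the terminal node there is the unique short simple root (B_2), so the type is B_2 (the algebra so(5)).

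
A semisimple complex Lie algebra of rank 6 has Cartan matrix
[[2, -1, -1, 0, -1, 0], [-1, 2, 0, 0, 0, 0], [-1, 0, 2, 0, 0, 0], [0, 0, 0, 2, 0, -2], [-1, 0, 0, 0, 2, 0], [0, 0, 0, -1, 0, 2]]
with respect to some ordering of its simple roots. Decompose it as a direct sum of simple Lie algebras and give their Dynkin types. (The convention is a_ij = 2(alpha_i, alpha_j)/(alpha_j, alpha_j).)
B2 + D4

The diagram associated to this matrix has two connected components: the simple roots {alpha_4, alpha_6} form a chain of 2 nodes with a double edge at one end; the terminal node there is the unique short simple root (B_2), and {alpha_1, alpha_2, alpha_3, alpha_5} form a chain of 2 nodes with a fork of two nodes at one end (D_4). A semisimple Lie algebra decomposes uniquely as the direct sum of simple ideals, one per connected component of its Dynkin diagram, so g ≅ B_2 ⊕ D_4 (dimension 10 + 28 = 38).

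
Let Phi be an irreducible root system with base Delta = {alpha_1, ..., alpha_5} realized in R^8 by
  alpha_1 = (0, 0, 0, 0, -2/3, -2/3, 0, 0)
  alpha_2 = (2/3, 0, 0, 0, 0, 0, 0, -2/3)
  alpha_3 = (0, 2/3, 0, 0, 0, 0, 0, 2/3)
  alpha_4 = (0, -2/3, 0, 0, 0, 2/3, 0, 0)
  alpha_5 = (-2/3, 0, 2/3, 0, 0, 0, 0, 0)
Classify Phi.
A_5

Compute the Cartan integers a_ij = 2(alpha_i, alpha_j)/(alpha_j, alpha_j); the resulting 5x5 Cartan matrix is
[[2, 0, 0, -1, 0], [0, 2, -1, 0, -1], [0, -1, 2, -1, 0], [-1, 0, -1, 2, 0], [0, -1, 0, 0, 2]].
All simple roots have the same length, so the diagram is simply laced. The associated Dynkin diagram is a chain of 5 nodes with single edges (A_5), so the type is A_5 (the algebra sl(6)).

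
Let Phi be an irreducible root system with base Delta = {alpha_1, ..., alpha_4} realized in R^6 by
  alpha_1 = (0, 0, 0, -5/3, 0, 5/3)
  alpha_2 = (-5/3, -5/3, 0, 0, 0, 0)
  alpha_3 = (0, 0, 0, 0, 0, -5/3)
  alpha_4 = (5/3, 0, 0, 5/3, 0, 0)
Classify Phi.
Compute the Cartan integers a_ij = 2(alpha_i, alpha_j)/(alpha_j, alpha_j); the resulting 4x4 Cartan matrix is
[[2, 0, -2, -1], [0, 2, 0, -1], [-1, 0, 2, 0], [-1, -1, 0, 2]].
The roots have two lengths (squared-length ratio 2:1); the short ones are alpha_{3}. The associated Dynkin diagram is a chain of 4 nodes with a double edge at one end; the terminal node there is the unique short simple root (B_4), so the type is B_4 (the algebra so(9)).

type B_4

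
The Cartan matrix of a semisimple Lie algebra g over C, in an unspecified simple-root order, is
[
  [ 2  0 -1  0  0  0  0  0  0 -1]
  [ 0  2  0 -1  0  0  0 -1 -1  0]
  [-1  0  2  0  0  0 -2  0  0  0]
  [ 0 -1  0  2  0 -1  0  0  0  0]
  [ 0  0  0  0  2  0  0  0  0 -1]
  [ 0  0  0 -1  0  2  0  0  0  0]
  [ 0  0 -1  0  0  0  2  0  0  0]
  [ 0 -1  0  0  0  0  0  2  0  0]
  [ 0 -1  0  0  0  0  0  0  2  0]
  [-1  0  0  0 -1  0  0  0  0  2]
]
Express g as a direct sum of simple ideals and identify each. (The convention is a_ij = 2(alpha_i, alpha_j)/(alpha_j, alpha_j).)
B5 + D5

The diagram associated to this matrix has two connected components: the simple roots {alpha_1, alpha_3, alpha_5, alpha_7, alpha_10} form a chain of 5 nodes with a double edge at one end; the terminal node there is the unique short simple root (B_5), and {alpha_2, alpha_4, alpha_6, alpha_8, alpha_9} form a chain of 3 nodes with a fork of two nodes at one end (D_5). A semisimple Lie algebra decomposes uniquely as the direct sum of simple ideals, one per connected component of its Dynkin diagram, so g ≅ B_5 ⊕ D_5 (dimension 55 + 45 = 100).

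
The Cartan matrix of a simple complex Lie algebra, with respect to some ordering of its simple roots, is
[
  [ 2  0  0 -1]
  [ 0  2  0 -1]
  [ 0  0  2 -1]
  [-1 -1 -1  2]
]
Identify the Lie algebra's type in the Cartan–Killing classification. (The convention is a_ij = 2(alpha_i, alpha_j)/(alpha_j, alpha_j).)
type D_4

The matrix has rank 4 with 2's on the diagonal. Reading the off-diagonal entries as Dynkin edges (a single edge where a_ij = a_ji = -1; a double or triple edge where a_ij * a_ji = 2 or 3), the diagram is a chain of 2 nodes with a fork of two nodes at one end (D_4). One simple-root ordering that puts it in standard form is (alpha_1, alpha_4, alpha_3, alpha_2). So the algebra is type D_4, i.e. so(8).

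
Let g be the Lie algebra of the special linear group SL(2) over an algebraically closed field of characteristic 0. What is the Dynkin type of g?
This is sl(2), which has dimension 2^2 - 1 = 3 and rank 2 - 1 = 1 (a Cartan subalgebra is the diagonal traceless matrices). In the classification of classical Lie algebras, the special linear algebra sl(n+1) has type A_n; here n = 1, so the Dynkin diagram is a chain of 1 nodes with single edges (A_1). Hence the type is A_1.

A_1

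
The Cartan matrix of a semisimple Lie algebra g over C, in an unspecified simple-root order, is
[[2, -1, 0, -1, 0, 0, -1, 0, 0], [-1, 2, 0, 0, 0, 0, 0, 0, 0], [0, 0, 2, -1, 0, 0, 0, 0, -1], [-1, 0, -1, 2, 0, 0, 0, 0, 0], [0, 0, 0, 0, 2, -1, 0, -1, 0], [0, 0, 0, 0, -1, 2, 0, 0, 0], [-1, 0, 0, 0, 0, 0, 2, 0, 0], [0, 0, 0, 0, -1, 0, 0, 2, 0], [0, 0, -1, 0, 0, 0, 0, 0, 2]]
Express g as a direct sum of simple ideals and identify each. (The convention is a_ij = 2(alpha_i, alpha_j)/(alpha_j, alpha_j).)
A3 ⊕ D6

The diagram associated to this matrix has two connected components: the simple roots {alpha_5, alpha_6, alpha_8} form a chain of 3 nodes with single edges (A_3), and {alpha_1, alpha_2, alpha_3, alpha_4, alpha_7, alpha_9} form a chain of 4 nodes with a fork of two nodes at one end (D_6). A semisimple Lie algebra decomposes uniquely as the direct sum of simple ideals, one per connected component of its Dynkin diagram, so g ≅ A_3 ⊕ D_6 (dimension 15 + 66 = 81).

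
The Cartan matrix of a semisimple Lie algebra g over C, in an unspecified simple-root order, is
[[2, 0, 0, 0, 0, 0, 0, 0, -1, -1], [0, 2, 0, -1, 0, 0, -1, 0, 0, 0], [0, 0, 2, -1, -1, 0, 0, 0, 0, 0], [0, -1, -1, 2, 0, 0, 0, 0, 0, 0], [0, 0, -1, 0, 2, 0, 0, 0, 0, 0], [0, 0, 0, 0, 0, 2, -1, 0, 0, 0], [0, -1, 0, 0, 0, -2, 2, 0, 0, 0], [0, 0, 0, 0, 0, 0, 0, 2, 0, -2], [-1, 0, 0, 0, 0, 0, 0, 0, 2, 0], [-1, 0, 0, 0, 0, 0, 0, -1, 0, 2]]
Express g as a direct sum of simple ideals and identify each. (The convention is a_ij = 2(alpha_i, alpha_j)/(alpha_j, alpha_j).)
The diagram associated to this matrix has two connected components: the simple roots {alpha_2, alpha_3, alpha_4, alpha_5, alpha_6, alpha_7} form a chain of 6 nodes with a double edge at one end; the terminal node there is the unique short simple root (B_6), and {alpha_1, alpha_8, alpha_9, alpha_10} form a chain of 4 nodes with a double edge at one end; the terminal node there is the unique long simple root (C_4). A semisimple Lie algebra decomposes uniquely as the direct sum of simple ideals, one per connected component of its Dynkin diagram, so g ≅ B_6 ⊕ C_4 (dimension 78 + 36 = 114).

type B_6 + type C_4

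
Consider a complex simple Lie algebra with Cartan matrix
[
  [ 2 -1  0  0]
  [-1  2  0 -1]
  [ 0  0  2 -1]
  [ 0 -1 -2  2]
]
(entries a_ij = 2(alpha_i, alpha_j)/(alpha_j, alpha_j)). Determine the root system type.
The matrix has rank 4 with 2's on the diagonal. Reading the off-diagonal entries as Dynkin edges (a single edge where a_ij = a_ji = -1; a double or triple edge where a_ij * a_ji = 2 or 3), the diagram is a chain of 4 nodes with a double edge at one end; the terminal node there is the unique short simple root (B_4). One simple-root ordering that puts it in standard form is (alpha_1, alpha_2, alpha_4, alpha_3). So the algebra is type B_4, i.e. so(9).

B_4 (so(9))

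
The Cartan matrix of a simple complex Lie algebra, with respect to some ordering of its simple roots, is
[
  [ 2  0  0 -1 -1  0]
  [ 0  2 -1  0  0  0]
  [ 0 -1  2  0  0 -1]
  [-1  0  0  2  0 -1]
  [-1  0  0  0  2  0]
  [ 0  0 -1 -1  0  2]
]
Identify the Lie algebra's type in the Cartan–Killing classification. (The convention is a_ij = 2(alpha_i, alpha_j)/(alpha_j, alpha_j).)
A6

The matrix has rank 6 with 2's on the diagonal. Reading the off-diagonal entries as Dynkin edges (a single edge where a_ij = a_ji = -1; a double or triple edge where a_ij * a_ji = 2 or 3), the diagram is a chain of 6 nodes with single edges (A_6). One simple-root ordering that puts it in standard form is (alpha_5, alpha_1, alpha_4, alpha_6, alpha_3, alpha_2). So the algebra is type A_6, i.e. sl(7).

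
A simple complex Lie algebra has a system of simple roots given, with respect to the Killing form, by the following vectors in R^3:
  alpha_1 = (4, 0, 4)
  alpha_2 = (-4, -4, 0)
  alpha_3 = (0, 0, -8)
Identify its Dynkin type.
Compute the Cartan integers a_ij = 2(alpha_i, alpha_j)/(alpha_j, alpha_j); the resulting 3x3 Cartan matrix is
[[2, -1, -1], [-1, 2, 0], [-2, 0, 2]].
The roots have two lengths (squared-length ratio 2:1); the short ones are alpha_{1,2}. The associated Dynkin diagram is a chain of 3 nodes with a double edge at one end; the terminal node there is the unique long simple root (C_3), so the type is C_3 (the algebra sp(6)).

type C_3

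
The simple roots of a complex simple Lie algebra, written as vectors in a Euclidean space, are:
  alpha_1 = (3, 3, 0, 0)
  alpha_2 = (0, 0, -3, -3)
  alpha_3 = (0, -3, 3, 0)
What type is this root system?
Compute the Cartan integers a_ij = 2(alpha_i, alpha_j)/(alpha_j, alpha_j); the resulting 3x3 Cartan matrix is
[[2, 0, -1], [0, 2, -1], [-1, -1, 2]].
All simple roots have the same length, so the diagram is simply laced. The associated Dynkin diagram is a chain of 3 nodes with single edges (A_3), so the type is A_3 (the algebra sl(4)).

A_3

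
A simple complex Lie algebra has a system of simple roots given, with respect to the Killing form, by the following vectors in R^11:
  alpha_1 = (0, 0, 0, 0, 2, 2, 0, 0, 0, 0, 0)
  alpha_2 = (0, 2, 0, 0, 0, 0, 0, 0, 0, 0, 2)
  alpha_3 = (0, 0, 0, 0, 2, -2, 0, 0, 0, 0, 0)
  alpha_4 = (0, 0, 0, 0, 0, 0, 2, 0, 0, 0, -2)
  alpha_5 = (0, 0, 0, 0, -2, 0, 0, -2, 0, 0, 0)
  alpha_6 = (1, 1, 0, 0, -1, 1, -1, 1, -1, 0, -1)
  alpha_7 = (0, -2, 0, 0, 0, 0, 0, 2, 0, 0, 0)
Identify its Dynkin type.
E_7

Compute the Cartan integers a_ij = 2(alpha_i, alpha_j)/(alpha_j, alpha_j); the resulting 7x7 Cartan matrix is
[[2, 0, 0, 0, -1, 0, 0], [0, 2, 0, -1, 0, 0, -1], [0, 0, 2, 0, -1, -1, 0], [0, -1, 0, 2, 0, 0, 0], [-1, 0, -1, 0, 2, 0, -1], [0, 0, -1, 0, 0, 2, 0], [0, -1, 0, 0, -1, 0, 2]].
All simple roots have the same length, so the diagram is simply laced. The associated Dynkin diagram is a chain of 6 nodes with one extra node attached to the third node from one end (E_7), so the type is E_7.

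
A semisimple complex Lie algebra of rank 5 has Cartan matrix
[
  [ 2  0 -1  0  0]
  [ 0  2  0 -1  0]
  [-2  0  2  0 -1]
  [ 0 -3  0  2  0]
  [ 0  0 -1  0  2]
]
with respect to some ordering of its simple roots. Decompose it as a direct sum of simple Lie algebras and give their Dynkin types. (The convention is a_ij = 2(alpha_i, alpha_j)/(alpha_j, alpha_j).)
B_3 + G_2

The diagram associated to this matrix has two connected components: the simple roots {alpha_1, alpha_3, alpha_5} form a chain of 3 nodes with a double edge at one end; the terminal node there is the unique short simple root (B_3), and {alpha_2, alpha_4} form two nodes joined by a triple edge (G_2). A semisimple Lie algebra decomposes uniquely as the direct sum of simple ideals, one per connected component of its Dynkin diagram, so g ≅ B_3 ⊕ G_2 (dimension 21 + 14 = 35).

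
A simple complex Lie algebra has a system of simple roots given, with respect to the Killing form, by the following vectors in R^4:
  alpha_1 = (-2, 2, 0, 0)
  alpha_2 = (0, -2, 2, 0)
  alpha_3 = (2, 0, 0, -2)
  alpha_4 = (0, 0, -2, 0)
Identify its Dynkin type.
Compute the Cartan integers a_ij = 2(alpha_i, alpha_j)/(alpha_j, alpha_j); the resulting 4x4 Cartan matrix is
[[2, -1, -1, 0], [-1, 2, 0, -2], [-1, 0, 2, 0], [0, -1, 0, 2]].
The roots have two lengths (squared-length ratio 2:1); the short ones are alpha_{4}. The associated Dynkin diagram is a chain of 4 nodes with a double edge at one end; the terminal node there is the unique short simple root (B_4), so the type is B_4 (the algebra so(9)).

B4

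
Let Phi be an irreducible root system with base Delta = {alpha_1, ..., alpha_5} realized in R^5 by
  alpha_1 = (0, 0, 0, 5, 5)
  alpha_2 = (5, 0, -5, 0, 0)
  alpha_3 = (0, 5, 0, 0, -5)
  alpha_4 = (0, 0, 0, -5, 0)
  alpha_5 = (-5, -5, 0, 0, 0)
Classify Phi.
Compute the Cartan integers a_ij = 2(alpha_i, alpha_j)/(alpha_j, alpha_j); the resulting 5x5 Cartan matrix is
[[2, 0, -1, -2, 0], [0, 2, 0, 0, -1], [-1, 0, 2, 0, -1], [-1, 0, 0, 2, 0], [0, -1, -1, 0, 2]].
The roots have two lengths (squared-length ratio 2:1); the short ones are alpha_{4}. The associated Dynkin diagram is a chain of 5 nodes with a double edge at one end; the terminal node there is the unique short simple root (B_5), so the type is B_5 (the algebra so(11)).

B_5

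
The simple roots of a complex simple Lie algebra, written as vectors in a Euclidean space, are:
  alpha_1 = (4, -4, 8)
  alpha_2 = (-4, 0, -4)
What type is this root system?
G2

Compute the Cartan integers a_ij = 2(alpha_i, alpha_j)/(alpha_j, alpha_j); the resulting 2x2 Cartan matrix is
[[2, -3], [-1, 2]].
The roots have two lengths (squared-length ratio 3:1); the short ones are alpha_{2}. The associated Dynkin diagram is two nodes joined by a triple edge (G_2), so the type is G_2.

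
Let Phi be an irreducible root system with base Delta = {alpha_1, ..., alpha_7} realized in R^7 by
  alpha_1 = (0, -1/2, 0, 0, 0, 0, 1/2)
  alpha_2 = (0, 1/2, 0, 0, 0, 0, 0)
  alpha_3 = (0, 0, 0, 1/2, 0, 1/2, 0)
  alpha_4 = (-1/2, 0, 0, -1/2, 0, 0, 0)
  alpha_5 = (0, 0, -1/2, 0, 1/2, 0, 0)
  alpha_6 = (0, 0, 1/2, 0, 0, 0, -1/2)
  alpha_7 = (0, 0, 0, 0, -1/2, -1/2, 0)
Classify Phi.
Compute the Cartan integers a_ij = 2(alpha_i, alpha_j)/(alpha_j, alpha_j); the resulting 7x7 Cartan matrix is
[[2, -2, 0, 0, 0, -1, 0], [-1, 2, 0, 0, 0, 0, 0], [0, 0, 2, -1, 0, 0, -1], [0, 0, -1, 2, 0, 0, 0], [0, 0, 0, 0, 2, -1, -1], [-1, 0, 0, 0, -1, 2, 0], [0, 0, -1, 0, -1, 0, 2]].
The roots have two lengths (squared-length ratio 2:1); the short ones are alpha_{2}. The associated Dynkin diagram is a chain of 7 nodes with a double edge at one end; the terminal node there is the unique short simple root (B_7), so the type is B_7 (the algebra so(15)).

type B_7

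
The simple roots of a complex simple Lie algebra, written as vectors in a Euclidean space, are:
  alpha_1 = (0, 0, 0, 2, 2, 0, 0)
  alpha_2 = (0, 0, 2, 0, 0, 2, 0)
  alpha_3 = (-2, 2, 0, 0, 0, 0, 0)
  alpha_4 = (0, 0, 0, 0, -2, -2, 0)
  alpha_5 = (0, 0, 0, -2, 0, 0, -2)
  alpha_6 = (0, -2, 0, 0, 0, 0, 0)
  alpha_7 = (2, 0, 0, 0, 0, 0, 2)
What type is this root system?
Compute the Cartan integers a_ij = 2(alpha_i, alpha_j)/(alpha_j, alpha_j); the resulting 7x7 Cartan matrix is
[[2, 0, 0, -1, -1, 0, 0], [0, 2, 0, -1, 0, 0, 0], [0, 0, 2, 0, 0, -2, -1], [-1, -1, 0, 2, 0, 0, 0], [-1, 0, 0, 0, 2, 0, -1], [0, 0, -1, 0, 0, 2, 0], [0, 0, -1, 0, -1, 0, 2]].
The roots have two lengths (squared-length ratio 2:1); the short ones are alpha_{6}. The associated Dynkin diagram is a chain of 7 nodes with a double edge at one end; the terminal node there is the unique short simple root (B_7), so the type is B_7 (the algebra so(15)).

B_7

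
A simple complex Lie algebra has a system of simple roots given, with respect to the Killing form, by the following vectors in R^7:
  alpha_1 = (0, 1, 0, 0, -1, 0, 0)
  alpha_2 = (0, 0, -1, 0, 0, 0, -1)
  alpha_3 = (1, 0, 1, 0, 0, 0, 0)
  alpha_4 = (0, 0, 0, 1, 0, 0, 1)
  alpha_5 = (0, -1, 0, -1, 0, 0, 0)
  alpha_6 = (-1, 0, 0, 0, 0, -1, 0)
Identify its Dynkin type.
Compute the Cartan integers a_ij = 2(alpha_i, alpha_j)/(alpha_j, alpha_j); the resulting 6x6 Cartan matrix is
[[2, 0, 0, 0, -1, 0], [0, 2, -1, -1, 0, 0], [0, -1, 2, 0, 0, -1], [0, -1, 0, 2, -1, 0], [-1, 0, 0, -1, 2, 0], [0, 0, -1, 0, 0, 2]].
All simple roots have the same length, so the diagram is simply laced. The associated Dynkin diagram is a chain of 6 nodes with single edges (A_6), so the type is A_6 (the algebra sl(7)).

A6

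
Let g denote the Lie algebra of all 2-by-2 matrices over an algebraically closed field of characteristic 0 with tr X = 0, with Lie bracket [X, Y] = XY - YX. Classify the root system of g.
A1

This is sl(2), which has dimension 2^2 - 1 = 3 and rank 2 - 1 = 1 (a Cartan subalgebra is the diagonal traceless matrices). In the classification of classical Lie algebras, the special linear algebra sl(n+1) has type A_n; here n = 1, so the Dynkin diagram is a chain of 1 nodes with single edges (A_1). Hence the type is A_1.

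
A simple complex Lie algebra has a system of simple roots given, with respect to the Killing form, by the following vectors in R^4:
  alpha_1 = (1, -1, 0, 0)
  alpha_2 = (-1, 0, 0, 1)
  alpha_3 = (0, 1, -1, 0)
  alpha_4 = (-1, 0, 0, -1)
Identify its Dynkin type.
D_4 (so(8))

Compute the Cartan integers a_ij = 2(alpha_i, alpha_j)/(alpha_j, alpha_j); the resulting 4x4 Cartan matrix is
[[2, -1, -1, -1], [-1, 2, 0, 0], [-1, 0, 2, 0], [-1, 0, 0, 2]].
All simple roots have the same length, so the diagram is simply laced. The associated Dynkin diagram is a chain of 2 nodes with a fork of two nodes at one end (D_4), so the type is D_4 (the algebra so(8)).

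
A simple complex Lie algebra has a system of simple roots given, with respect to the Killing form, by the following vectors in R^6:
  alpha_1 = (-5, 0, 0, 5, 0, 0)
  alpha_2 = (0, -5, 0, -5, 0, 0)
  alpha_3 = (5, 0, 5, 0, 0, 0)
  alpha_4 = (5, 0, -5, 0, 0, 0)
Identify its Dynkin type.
Compute the Cartan integers a_ij = 2(alpha_i, alpha_j)/(alpha_j, alpha_j); the resulting 4x4 Cartan matrix is
[[2, -1, -1, -1], [-1, 2, 0, 0], [-1, 0, 2, 0], [-1, 0, 0, 2]].
All simple roots have the same length, so the diagram is simply laced. The associated Dynkin diagram is a chain of 2 nodes with a fork of two nodes at one end (D_4), so the type is D_4 (the algebra so(8)).

type D_4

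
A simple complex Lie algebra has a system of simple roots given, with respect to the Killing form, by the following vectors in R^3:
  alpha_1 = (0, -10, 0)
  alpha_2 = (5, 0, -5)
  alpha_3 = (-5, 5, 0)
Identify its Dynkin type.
C3

Compute the Cartan integers a_ij = 2(alpha_i, alpha_j)/(alpha_j, alpha_j); the resulting 3x3 Cartan matrix is
[[2, 0, -2], [0, 2, -1], [-1, -1, 2]].
The roots have two lengths (squared-length ratio 2:1); the short ones are alpha_{2,3}. The associated Dynkin diagram is a chain of 3 nodes with a double edge at one end; the terminal node there is the unique long simple root (C_3), so the type is C_3 (the algebra sp(6)).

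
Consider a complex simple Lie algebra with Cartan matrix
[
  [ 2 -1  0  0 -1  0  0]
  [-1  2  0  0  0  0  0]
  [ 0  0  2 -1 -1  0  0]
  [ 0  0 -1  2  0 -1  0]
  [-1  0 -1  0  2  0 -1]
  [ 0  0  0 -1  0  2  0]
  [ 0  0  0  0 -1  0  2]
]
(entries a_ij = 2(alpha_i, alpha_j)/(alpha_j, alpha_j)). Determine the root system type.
The matrix has rank 7 with 2's on the diagonal. Reading the off-diagonal entries as Dynkin edges (a single edge where a_ij = a_ji = -1; a double or triple edge where a_ij * a_ji = 2 or 3), the diagram is a chain of 6 nodes with one extra node attached to the third node from one end (E_7). One simple-root ordering that puts it in standard form is (alpha_2, alpha_7, alpha_1, alpha_5, alpha_3, alpha_4, alpha_6). So the algebra is type E_7.

E_7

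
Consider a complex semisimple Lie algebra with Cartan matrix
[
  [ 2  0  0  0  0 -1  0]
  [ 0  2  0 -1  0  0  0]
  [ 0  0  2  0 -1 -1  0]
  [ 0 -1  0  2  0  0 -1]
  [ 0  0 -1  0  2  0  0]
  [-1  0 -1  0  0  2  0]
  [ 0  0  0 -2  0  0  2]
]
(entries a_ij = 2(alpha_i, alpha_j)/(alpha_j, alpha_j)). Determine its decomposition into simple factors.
A_4 (sl(5)) ⊕ C_3 (sp(6))

The diagram associated to this matrix has two connected components: the simple roots {alpha_1, alpha_3, alpha_5, alpha_6} form a chain of 4 nodes with single edges (A_4), and {alpha_2, alpha_4, alpha_7} form a chain of 3 nodes with a double edge at one end; the terminal node there is the unique long simple root (C_3). A semisimple Lie algebra decomposes uniquely as the direct sum of simple ideals, one per connected component of its Dynkin diagram, so g ≅ A_4 ⊕ C_3 (dimension 24 + 21 = 45).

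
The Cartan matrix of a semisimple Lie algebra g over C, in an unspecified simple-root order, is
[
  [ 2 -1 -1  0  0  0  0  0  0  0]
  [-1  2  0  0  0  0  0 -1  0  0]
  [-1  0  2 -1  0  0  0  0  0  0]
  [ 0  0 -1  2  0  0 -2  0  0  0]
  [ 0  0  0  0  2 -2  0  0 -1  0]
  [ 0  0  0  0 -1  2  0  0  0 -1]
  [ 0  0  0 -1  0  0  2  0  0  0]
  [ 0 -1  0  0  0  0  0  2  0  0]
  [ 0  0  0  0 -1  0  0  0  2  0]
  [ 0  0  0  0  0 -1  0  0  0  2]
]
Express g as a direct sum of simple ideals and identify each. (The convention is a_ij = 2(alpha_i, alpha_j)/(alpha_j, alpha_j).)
The diagram associated to this matrix has two connected components: the simple roots {alpha_1, alpha_2, alpha_3, alpha_4, alpha_7, alpha_8} form a chain of 6 nodes with a double edge at one end; the terminal node there is the unique short simple root (B_6), and {alpha_5, alpha_6, alpha_9, alpha_10} form a chain of 4 nodes with a double edge between the middle two (F_4). A semisimple Lie algebra decomposes uniquely as the direct sum of simple ideals, one per connected component of its Dynkin diagram, so g ≅ B_6 ⊕ F_4 (dimension 78 + 52 = 130).

type B_6 + type F_4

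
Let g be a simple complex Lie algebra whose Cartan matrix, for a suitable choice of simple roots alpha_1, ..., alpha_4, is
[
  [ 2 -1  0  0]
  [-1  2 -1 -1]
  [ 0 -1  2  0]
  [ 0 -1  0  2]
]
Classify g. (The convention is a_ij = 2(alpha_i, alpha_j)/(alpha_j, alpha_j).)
D_4

The matrix has rank 4 with 2's on the diagonal. Reading the off-diagonal entries as Dynkin edges (a single edge where a_ij = a_ji = -1; a double or triple edge where a_ij * a_ji = 2 or 3), the diagram is a chain of 2 nodes with a fork of two nodes at one end (D_4). One simple-root ordering that puts it in standard form is (alpha_3, alpha_2, alpha_1, alpha_4). So the algebra is type D_4, i.e. so(8).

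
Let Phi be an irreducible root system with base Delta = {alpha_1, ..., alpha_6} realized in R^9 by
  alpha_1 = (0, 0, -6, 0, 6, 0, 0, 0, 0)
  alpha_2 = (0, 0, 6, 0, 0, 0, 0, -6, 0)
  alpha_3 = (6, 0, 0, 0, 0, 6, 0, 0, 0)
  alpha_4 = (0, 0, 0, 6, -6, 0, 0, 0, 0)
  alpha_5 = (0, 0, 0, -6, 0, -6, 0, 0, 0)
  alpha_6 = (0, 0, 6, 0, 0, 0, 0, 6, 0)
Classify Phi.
Compute the Cartan integers a_ij = 2(alpha_i, alpha_j)/(alpha_j, alpha_j); the resulting 6x6 Cartan matrix is
[[2, -1, 0, -1, 0, -1], [-1, 2, 0, 0, 0, 0], [0, 0, 2, 0, -1, 0], [-1, 0, 0, 2, -1, 0], [0, 0, -1, -1, 2, 0], [-1, 0, 0, 0, 0, 2]].
All simple roots have the same length, so the diagram is simply laced. The associated Dynkin diagram is a chain of 4 nodes with a fork of two nodes at one end (D_6), so the type is D_6 (the algebra so(12)).

type D_6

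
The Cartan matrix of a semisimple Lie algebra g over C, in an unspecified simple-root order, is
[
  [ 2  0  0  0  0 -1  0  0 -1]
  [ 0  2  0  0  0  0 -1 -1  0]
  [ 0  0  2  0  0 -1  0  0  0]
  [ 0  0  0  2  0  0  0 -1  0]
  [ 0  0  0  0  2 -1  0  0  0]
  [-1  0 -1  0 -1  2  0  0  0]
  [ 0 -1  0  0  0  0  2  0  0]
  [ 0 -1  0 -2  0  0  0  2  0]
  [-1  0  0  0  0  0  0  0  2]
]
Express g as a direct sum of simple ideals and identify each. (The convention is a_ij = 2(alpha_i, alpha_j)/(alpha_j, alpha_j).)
The diagram associated to this matrix has two connected components: the simple roots {alpha_2, alpha_4, alpha_7, alpha_8} form a chain of 4 nodes with a double edge at one end; the terminal node there is the unique short simple root (B_4), and {alpha_1, alpha_3, alpha_5, alpha_6, alpha_9} form a chain of 3 nodes with a fork of two nodes at one end (D_5). A semisimple Lie algebra decomposes uniquely as the direct sum of simple ideals, one per connected component of its Dynkin diagram, so g ≅ B_4 ⊕ D_5 (dimension 36 + 45 = 81).

B_4 (so(9)) ⊕ D_5 (so(10))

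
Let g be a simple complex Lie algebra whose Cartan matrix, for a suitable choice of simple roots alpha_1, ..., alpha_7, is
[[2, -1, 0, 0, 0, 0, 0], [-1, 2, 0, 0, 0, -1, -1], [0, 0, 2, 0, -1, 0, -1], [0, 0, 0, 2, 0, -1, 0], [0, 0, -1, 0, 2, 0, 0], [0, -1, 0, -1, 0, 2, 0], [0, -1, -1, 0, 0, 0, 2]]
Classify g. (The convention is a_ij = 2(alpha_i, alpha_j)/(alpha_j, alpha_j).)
The matrix has rank 7 with 2's on the diagonal. Reading the off-diagonal entries as Dynkin edges (a single edge where a_ij = a_ji = -1; a double or triple edge where a_ij * a_ji = 2 or 3), the diagram is a chain of 6 nodes with one extra node attached to the third node from one end (E_7). One simple-root ordering that puts it in standard form is (alpha_4, alpha_1, alpha_6, alpha_2, alpha_7, alpha_3, alpha_5). So the algebra is type E_7.

E_7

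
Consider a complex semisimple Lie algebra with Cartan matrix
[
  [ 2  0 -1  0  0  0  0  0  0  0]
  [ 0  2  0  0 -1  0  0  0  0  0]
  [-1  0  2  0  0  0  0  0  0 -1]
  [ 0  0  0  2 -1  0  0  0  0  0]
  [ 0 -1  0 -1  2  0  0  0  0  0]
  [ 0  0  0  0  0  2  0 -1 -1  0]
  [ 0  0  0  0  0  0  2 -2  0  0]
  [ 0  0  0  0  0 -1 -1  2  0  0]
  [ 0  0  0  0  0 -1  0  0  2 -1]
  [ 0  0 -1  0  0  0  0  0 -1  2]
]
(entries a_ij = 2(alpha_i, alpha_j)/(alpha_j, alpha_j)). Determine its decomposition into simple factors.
A_3 (sl(4)) + C_7 (sp(14))

The diagram associated to this matrix has two connected components: the simple roots {alpha_2, alpha_4, alpha_5} form a chain of 3 nodes with single edges (A_3), and {alpha_1, alpha_3, alpha_6, alpha_7, alpha_8, alpha_9, alpha_10} form a chain of 7 nodes with a double edge at one end; the terminal node there is the unique long simple root (C_7). A semisimple Lie algebra decomposes uniquely as the direct sum of simple ideals, one per connected component of its Dynkin diagram, so g ≅ A_3 ⊕ C_7 (dimension 15 + 105 = 120).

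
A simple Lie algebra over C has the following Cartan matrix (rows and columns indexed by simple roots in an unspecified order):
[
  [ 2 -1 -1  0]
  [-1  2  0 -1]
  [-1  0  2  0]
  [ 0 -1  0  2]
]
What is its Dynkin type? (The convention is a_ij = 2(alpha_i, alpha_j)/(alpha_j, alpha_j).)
type A_4

The matrix has rank 4 with 2's on the diagonal. Reading the off-diagonal entries as Dynkin edges (a single edge where a_ij = a_ji = -1; a double or triple edge where a_ij * a_ji = 2 or 3), the diagram is a chain of 4 nodes with single edges (A_4). One simple-root ordering that puts it in standard form is (alpha_4, alpha_2, alpha_1, alpha_3). So the algebra is type A_4, i.e. sl(5).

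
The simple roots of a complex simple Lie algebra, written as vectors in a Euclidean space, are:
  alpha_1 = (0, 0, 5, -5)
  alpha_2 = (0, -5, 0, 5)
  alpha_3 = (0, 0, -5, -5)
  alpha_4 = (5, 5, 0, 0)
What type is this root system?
D_4 (so(8))

Compute the Cartan integers a_ij = 2(alpha_i, alpha_j)/(alpha_j, alpha_j); the resulting 4x4 Cartan matrix is
[[2, -1, 0, 0], [-1, 2, -1, -1], [0, -1, 2, 0], [0, -1, 0, 2]].
All simple roots have the same length, so the diagram is simply laced. The associated Dynkin diagram is a chain of 2 nodes with a fork of two nodes at one end (D_4), so the type is D_4 (the algebra so(8)).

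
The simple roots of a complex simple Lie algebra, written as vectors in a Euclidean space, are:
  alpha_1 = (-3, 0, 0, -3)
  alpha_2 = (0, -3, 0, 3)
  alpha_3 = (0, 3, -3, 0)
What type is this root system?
Compute the Cartan integers a_ij = 2(alpha_i, alpha_j)/(alpha_j, alpha_j); the resulting 3x3 Cartan matrix is
[[2, -1, 0], [-1, 2, -1], [0, -1, 2]].
All simple roots have the same length, so the diagram is simply laced. The associated Dynkin diagram is a chain of 3 nodes with single edges (A_3), so the type is A_3 (the algebra sl(4)).

A3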